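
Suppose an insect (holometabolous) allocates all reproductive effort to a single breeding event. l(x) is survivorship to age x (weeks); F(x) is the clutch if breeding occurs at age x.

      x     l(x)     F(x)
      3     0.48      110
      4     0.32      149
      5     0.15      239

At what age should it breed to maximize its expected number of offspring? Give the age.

Expected offspring if breeding at age x = l(x) × F(x):
  age 3: 0.48 × 110 = 52.800
  age 4: 0.32 × 149 = 47.680
  age 5: 0.15 × 239 = 35.850
Maximum at age 3 (52.800).

3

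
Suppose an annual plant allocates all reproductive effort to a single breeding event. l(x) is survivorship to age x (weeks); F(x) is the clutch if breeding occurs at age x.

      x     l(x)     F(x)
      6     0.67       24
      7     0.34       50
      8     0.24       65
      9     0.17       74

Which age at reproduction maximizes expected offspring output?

Expected offspring if breeding at age x = l(x) × F(x):
  age 6: 0.67 × 24 = 16.080
  age 7: 0.34 × 50 = 17.000
  age 8: 0.24 × 65 = 15.600
  age 9: 0.17 × 74 = 12.580
Maximum at age 7 (17.000).

7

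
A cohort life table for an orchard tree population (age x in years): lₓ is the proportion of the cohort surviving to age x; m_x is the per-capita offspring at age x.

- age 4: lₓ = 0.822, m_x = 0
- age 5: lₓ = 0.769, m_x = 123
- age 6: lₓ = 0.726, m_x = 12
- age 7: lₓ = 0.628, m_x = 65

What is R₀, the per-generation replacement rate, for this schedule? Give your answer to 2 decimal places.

R₀ = Σ lₓ m_x:
  age 4: 0.822 × 0 = 0.0000
  age 5: 0.769 × 123 = 94.5870
  age 6: 0.726 × 12 = 8.7120
  age 7: 0.628 × 65 = 40.8200
R₀ = 0.0000 + 94.5870 + 8.7120 + 40.8200 = 144.1190

144.12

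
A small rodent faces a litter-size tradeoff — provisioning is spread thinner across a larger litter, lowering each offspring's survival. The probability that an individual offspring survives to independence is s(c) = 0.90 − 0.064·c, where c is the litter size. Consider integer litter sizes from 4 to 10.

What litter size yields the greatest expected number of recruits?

Expected recruits = c × s(c):
  c=4: 4 × 0.644 = 2.576
  c=5: 5 × 0.580 = 2.900
  c=6: 6 × 0.516 = 3.096
  c=7: 7 × 0.452 = 3.164
  c=8: 8 × 0.388 = 3.104
  c=9: 9 × 0.324 = 2.916
  c=10: 10 × 0.260 = 2.600
Maximum at c = 7 (3.164 recruits).

7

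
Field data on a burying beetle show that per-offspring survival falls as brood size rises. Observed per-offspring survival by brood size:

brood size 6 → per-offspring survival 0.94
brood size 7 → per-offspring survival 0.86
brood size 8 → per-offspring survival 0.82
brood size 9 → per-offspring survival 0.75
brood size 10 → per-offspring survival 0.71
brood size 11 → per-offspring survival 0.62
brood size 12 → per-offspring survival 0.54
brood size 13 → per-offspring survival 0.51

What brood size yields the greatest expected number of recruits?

Expected recruits = c × s(c):
  c=6: 6 × 0.94 = 5.640
  c=7: 7 × 0.86 = 6.020
  c=8: 8 × 0.82 = 6.560
  c=9: 9 × 0.75 = 6.750
  c=10: 10 × 0.71 = 7.100
  c=11: 11 × 0.62 = 6.820
  c=12: 12 × 0.54 = 6.480
  c=13: 13 × 0.51 = 6.630
Maximum at c = 10 (7.100 recruits).

10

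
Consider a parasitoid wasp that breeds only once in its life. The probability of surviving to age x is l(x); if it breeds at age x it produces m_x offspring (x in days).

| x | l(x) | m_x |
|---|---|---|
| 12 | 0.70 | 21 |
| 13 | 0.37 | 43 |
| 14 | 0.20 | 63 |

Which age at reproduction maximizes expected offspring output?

Expected offspring if breeding at age x = l(x) × m_x:
  age 12: 0.70 × 21 = 14.700
  age 13: 0.37 × 43 = 15.910
  age 14: 0.20 × 63 = 12.600
Maximum at age 13 (15.910).

13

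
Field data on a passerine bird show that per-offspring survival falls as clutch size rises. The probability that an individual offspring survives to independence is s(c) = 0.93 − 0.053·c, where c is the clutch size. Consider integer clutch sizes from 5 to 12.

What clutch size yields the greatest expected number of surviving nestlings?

Expected surviving nestlings = c × s(c):
  c=5: 5 × 0.665 = 3.325
  c=6: 6 × 0.612 = 3.672
  c=7: 7 × 0.559 = 3.913
  c=8: 8 × 0.506 = 4.048
  c=9: 9 × 0.453 = 4.077
  c=10: 10 × 0.400 = 4.000
  c=11: 11 × 0.347 = 3.817
  c=12: 12 × 0.294 = 3.528
Maximum at c = 9 (4.077 surviving nestlings).

9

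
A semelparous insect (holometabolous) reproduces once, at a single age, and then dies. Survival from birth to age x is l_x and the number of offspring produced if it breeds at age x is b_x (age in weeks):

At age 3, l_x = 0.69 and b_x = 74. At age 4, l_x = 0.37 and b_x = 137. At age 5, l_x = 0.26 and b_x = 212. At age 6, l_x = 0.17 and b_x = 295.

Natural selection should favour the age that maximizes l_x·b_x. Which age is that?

Expected offspring if breeding at age x = l_x × b_x:
  age 3: 0.69 × 74 = 51.060
  age 4: 0.37 × 137 = 50.690
  age 5: 0.26 × 212 = 55.120
  age 6: 0.17 × 295 = 50.150
Maximum at age 5 (55.120).

5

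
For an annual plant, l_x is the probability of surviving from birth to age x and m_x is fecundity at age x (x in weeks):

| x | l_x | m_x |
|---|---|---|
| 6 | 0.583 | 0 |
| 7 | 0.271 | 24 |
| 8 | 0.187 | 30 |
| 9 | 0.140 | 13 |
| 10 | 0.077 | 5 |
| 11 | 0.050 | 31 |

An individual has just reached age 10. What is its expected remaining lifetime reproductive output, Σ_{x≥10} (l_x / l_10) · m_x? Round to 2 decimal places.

l_10 = 0.077. Conditional survival from age 10 to x is l_x / l_10.
  x=10: (0.077/0.077) × 5 = 5.0000
  x=11: (0.050/0.077) × 31 = 20.1299
Sum = 5.0000 + 20.1299 = 25.1299

25.13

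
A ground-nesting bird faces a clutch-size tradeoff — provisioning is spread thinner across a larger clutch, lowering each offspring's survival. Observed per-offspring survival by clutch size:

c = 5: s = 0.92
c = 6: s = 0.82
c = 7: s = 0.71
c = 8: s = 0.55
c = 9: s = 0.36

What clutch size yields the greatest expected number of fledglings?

7

Expected fledglings = c × s(c):
  c=5: 5 × 0.92 = 4.600
  c=6: 6 × 0.82 = 4.920
  c=7: 7 × 0.71 = 4.970
  c=8: 8 × 0.55 = 4.400
  c=9: 9 × 0.36 = 3.240
Maximum at c = 7 (4.970 fledglings).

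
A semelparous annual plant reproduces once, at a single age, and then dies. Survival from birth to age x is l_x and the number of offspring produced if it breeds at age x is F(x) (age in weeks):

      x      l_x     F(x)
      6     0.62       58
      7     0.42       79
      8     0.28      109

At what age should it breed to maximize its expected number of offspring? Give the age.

Expected offspring if breeding at age x = l_x × F(x):
  age 6: 0.62 × 58 = 35.960
  age 7: 0.42 × 79 = 33.180
  age 8: 0.28 × 109 = 30.520
Maximum at age 6 (35.960).

6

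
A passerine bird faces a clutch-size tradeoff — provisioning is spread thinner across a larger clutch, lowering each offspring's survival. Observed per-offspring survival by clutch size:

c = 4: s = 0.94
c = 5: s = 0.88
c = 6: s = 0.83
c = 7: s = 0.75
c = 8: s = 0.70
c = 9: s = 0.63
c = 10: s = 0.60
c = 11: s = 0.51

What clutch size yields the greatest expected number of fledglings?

Expected fledglings = c × s(c):
  c=4: 4 × 0.94 = 3.760
  c=5: 5 × 0.88 = 4.400
  c=6: 6 × 0.83 = 4.980
  c=7: 7 × 0.75 = 5.250
  c=8: 8 × 0.70 = 5.600
  c=9: 9 × 0.63 = 5.670
  c=10: 10 × 0.60 = 6.000
  c=11: 11 × 0.51 = 5.610
Maximum at c = 10 (6.000 fledglings).

10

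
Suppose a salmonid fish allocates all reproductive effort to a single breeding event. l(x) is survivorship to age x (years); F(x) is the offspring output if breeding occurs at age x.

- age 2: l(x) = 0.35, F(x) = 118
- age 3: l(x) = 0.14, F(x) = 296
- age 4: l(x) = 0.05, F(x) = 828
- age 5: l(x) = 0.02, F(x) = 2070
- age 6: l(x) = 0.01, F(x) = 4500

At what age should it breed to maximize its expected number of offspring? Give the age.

Expected offspring if breeding at age x = l(x) × F(x):
  age 2: 0.35 × 118 = 41.300
  age 3: 0.14 × 296 = 41.440
  age 4: 0.05 × 828 = 41.400
  age 5: 0.02 × 2070 = 41.400
  age 6: 0.01 × 4500 = 45.000
Maximum at age 6 (45.000).

6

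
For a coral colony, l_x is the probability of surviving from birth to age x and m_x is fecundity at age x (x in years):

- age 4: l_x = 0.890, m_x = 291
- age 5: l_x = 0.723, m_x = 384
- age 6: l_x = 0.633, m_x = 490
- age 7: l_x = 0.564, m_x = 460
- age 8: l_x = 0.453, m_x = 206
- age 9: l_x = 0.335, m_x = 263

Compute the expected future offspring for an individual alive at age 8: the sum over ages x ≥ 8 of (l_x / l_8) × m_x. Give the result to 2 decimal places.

l_8 = 0.453. Conditional survival from age 8 to x is l_x / l_8.
  x=8: (0.453/0.453) × 206 = 206.0000
  x=9: (0.335/0.453) × 263 = 194.4923
Sum = 206.0000 + 194.4923 = 400.4923

400.49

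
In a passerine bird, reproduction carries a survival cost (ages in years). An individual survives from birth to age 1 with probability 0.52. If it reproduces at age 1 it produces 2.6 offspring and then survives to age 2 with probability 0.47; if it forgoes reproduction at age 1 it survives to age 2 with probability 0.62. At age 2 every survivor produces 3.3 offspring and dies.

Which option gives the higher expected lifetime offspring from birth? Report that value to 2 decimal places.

breed at age 1: R₀ = 0.52 × (2.6 + 0.47 × 3.3) = 0.52 × 4.1510 = 2.1585
delay to age 2: R₀ = 0.52 × (0.62 × 3.3) = 0.52 × 2.0460 = 1.0639
Higher: breed at age 1 (2.1585).

2.16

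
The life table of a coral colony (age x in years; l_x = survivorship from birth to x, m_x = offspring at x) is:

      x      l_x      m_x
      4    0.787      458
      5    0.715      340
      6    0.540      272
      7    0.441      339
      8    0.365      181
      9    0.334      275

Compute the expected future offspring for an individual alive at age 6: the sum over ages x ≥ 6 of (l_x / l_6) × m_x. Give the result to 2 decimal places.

l_6 = 0.540. Conditional survival from age 6 to x is l_x / l_6.
  x=6: (0.540/0.540) × 272 = 272.0000
  x=7: (0.441/0.540) × 339 = 276.8500
  x=8: (0.365/0.540) × 181 = 122.3426
  x=9: (0.334/0.540) × 275 = 170.0926
Sum = 272.0000 + 276.8500 + 122.3426 + 170.0926 = 841.2852

841.29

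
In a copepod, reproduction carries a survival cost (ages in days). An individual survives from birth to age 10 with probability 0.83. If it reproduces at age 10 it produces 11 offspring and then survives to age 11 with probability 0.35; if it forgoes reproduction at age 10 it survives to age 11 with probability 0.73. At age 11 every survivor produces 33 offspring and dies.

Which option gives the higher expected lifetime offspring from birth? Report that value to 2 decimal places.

breed at age 10: R₀ = 0.83 × (11 + 0.35 × 33) = 0.83 × 22.5500 = 18.7165
delay to age 11: R₀ = 0.83 × (0.73 × 33) = 0.83 × 24.0900 = 19.9947
Higher: delay to age 11 (19.9947).

19.99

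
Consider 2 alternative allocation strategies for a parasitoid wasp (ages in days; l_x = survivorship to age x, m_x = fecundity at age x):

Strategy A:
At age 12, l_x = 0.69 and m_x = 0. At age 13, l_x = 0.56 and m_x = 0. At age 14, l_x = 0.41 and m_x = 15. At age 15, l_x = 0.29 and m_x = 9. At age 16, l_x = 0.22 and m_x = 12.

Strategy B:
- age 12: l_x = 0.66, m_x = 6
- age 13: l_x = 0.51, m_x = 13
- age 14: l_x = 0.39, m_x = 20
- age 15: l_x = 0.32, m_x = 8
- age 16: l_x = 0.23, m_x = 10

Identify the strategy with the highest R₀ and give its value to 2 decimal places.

Strategy A: R₀ = 0.69×0 + 0.56×0 + 0.41×15 + 0.29×9 + 0.22×12 = 11.4000
Strategy B: R₀ = 0.66×6 + 0.51×13 + 0.39×20 + 0.32×8 + 0.23×10 = 23.2500
Highest R₀: strategy B with 23.2500.

23.25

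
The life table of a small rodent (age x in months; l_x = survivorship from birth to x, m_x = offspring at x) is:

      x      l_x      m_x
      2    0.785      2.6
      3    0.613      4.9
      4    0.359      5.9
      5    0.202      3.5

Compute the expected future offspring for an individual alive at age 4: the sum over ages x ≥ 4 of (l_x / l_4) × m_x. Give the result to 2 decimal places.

l_4 = 0.359. Conditional survival from age 4 to x is l_x / l_4.
  x=4: (0.359/0.359) × 5.9 = 5.9000
  x=5: (0.202/0.359) × 3.5 = 1.9694
Sum = 5.9000 + 1.9694 = 7.8694

7.87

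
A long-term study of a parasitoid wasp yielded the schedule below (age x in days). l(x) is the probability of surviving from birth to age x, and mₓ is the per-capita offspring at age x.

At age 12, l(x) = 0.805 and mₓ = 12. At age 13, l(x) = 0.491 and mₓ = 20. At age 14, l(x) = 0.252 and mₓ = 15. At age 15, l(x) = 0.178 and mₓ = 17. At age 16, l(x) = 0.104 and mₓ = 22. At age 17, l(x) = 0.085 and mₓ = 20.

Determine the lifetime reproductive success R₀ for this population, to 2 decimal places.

30.27

R₀ = Σ l(x) mₓ:
  age 12: 0.805 × 12 = 9.6600
  age 13: 0.491 × 20 = 9.8200
  age 14: 0.252 × 15 = 3.7800
  age 15: 0.178 × 17 = 3.0260
  age 16: 0.104 × 22 = 2.2880
  age 17: 0.085 × 20 = 1.7000
R₀ = 9.6600 + 9.8200 + 3.7800 + 3.0260 + 2.2880 + 1.7000 = 30.2740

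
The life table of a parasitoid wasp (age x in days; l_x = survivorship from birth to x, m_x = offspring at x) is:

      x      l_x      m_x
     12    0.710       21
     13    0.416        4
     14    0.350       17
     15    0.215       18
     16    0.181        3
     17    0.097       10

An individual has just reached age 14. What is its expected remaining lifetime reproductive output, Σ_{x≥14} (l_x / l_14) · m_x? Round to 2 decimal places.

32.38

l_14 = 0.350. Conditional survival from age 14 to x is l_x / l_14.
  x=14: (0.350/0.350) × 17 = 17.0000
  x=15: (0.215/0.350) × 18 = 11.0571
  x=16: (0.181/0.350) × 3 = 1.5514
  x=17: (0.097/0.350) × 10 = 2.7714
Sum = 17.0000 + 11.0571 + 1.5514 + 2.7714 = 32.3800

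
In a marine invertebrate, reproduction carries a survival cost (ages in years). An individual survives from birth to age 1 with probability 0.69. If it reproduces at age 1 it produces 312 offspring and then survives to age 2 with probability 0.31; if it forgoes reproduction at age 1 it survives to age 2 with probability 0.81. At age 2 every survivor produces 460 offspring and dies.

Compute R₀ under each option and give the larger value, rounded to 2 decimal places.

breed at age 1: R₀ = 0.69 × (312 + 0.31 × 460) = 0.69 × 454.6000 = 313.6740
delay to age 2: R₀ = 0.69 × (0.81 × 460) = 0.69 × 372.6000 = 257.0940
Higher: breed at age 1 (313.6740).

313.67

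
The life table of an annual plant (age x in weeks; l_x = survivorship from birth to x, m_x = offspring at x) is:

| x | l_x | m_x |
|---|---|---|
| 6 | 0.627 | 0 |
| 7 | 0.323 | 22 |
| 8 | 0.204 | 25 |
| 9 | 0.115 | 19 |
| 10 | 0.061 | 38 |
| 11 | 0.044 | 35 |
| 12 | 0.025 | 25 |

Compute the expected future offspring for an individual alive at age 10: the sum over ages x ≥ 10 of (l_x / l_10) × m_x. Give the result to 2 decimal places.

73.49

l_10 = 0.061. Conditional survival from age 10 to x is l_x / l_10.
  x=10: (0.061/0.061) × 38 = 38.0000
  x=11: (0.044/0.061) × 35 = 25.2459
  x=12: (0.025/0.061) × 25 = 10.2459
Sum = 38.0000 + 25.2459 + 10.2459 = 73.4918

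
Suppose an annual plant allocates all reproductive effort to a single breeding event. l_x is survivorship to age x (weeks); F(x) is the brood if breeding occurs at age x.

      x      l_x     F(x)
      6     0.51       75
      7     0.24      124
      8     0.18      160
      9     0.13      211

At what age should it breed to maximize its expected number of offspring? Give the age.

Expected offspring if breeding at age x = l_x × F(x):
  age 6: 0.51 × 75 = 38.250
  age 7: 0.24 × 124 = 29.760
  age 8: 0.18 × 160 = 28.800
  age 9: 0.13 × 211 = 27.430
Maximum at age 6 (38.250).

6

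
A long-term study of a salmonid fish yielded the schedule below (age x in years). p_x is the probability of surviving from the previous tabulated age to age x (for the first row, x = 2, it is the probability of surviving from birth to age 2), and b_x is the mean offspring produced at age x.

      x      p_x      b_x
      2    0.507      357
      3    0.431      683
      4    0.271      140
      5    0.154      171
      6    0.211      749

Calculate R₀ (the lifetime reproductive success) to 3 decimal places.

Survivorship from birth: l_x = p_2·p_3·…·p_x.
  l_2 = 0.50700
  l_3 = 0.21852
  l_4 = 0.05922
  l_5 = 0.00912
  l_6 = 0.00192
R₀ = Σ l_x b_x:
  age 2: 0.50700 × 357 = 180.9990
  age 3: 0.21852 × 683 = 149.2492
  age 4: 0.05922 × 140 = 8.2908
  age 5: 0.00912 × 171 = 1.5595
  age 6: 0.00192 × 749 = 1.4381
R₀ = 180.9990 + 149.2492 + 8.2908 + 1.5595 + 1.4381 = 341.5366

341.537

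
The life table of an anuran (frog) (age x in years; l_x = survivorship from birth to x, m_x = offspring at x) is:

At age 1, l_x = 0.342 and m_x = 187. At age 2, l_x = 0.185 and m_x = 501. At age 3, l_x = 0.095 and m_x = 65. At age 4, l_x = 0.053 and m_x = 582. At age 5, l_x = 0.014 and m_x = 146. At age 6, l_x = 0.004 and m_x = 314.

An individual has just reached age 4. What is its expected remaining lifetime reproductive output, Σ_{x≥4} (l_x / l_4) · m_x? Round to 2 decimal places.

644.26

l_4 = 0.053. Conditional survival from age 4 to x is l_x / l_4.
  x=4: (0.053/0.053) × 582 = 582.0000
  x=5: (0.014/0.053) × 146 = 38.5660
  x=6: (0.004/0.053) × 314 = 23.6981
Sum = 582.0000 + 38.5660 + 23.6981 = 644.2642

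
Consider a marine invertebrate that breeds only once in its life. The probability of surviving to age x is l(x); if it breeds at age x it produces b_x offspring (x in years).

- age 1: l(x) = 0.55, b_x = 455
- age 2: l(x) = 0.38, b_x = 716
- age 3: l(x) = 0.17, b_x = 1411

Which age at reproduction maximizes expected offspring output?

Expected offspring if breeding at age x = l(x) × b_x:
  age 1: 0.55 × 455 = 250.250
  age 2: 0.38 × 716 = 272.080
  age 3: 0.17 × 1411 = 239.870
Maximum at age 2 (272.080).

2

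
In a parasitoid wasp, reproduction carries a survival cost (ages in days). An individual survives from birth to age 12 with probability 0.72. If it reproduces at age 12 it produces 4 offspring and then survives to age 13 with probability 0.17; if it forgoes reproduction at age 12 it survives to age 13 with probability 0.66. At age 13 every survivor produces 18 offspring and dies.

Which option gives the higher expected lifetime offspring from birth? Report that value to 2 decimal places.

breed at age 12: R₀ = 0.72 × (4 + 0.17 × 18) = 0.72 × 7.0600 = 5.0832
delay to age 13: R₀ = 0.72 × (0.66 × 18) = 0.72 × 11.8800 = 8.5536
Higher: delay to age 13 (8.5536).

8.55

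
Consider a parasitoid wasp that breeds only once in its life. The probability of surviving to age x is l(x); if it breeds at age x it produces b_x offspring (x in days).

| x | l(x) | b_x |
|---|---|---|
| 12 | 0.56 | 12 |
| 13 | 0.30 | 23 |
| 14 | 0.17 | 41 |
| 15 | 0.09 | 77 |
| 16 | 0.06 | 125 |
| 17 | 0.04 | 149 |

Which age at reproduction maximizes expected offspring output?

Expected offspring if breeding at age x = l(x) × b_x:
  age 12: 0.56 × 12 = 6.720
  age 13: 0.30 × 23 = 6.900
  age 14: 0.17 × 41 = 6.970
  age 15: 0.09 × 77 = 6.930
  age 16: 0.06 × 125 = 7.500
  age 17: 0.04 × 149 = 5.960
Maximum at age 16 (7.500).

16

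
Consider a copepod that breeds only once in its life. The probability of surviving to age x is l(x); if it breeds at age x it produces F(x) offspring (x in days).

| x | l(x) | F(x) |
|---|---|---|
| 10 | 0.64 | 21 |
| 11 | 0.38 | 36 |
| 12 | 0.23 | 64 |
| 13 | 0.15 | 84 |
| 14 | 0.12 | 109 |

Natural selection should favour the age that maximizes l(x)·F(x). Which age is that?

12

Expected offspring if breeding at age x = l(x) × F(x):
  age 10: 0.64 × 21 = 13.440
  age 11: 0.38 × 36 = 13.680
  age 12: 0.23 × 64 = 14.720
  age 13: 0.15 × 84 = 12.600
  age 14: 0.12 × 109 = 13.080
Maximum at age 12 (14.720).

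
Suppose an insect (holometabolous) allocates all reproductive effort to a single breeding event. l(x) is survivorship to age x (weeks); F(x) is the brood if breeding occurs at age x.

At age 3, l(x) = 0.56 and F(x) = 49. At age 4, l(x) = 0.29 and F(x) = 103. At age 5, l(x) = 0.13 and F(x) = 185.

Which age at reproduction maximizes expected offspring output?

4

Expected offspring if breeding at age x = l(x) × F(x):
  age 3: 0.56 × 49 = 27.440
  age 4: 0.29 × 103 = 29.870
  age 5: 0.13 × 185 = 24.050
Maximum at age 4 (29.870).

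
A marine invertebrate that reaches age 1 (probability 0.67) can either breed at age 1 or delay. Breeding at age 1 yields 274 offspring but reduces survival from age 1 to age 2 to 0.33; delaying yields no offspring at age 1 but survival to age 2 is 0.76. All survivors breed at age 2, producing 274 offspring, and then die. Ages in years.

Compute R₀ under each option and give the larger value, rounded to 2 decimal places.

breed at age 1: R₀ = 0.67 × (274 + 0.33 × 274) = 0.67 × 364.4200 = 244.1614
delay to age 2: R₀ = 0.67 × (0.76 × 274) = 0.67 × 208.2400 = 139.5208
Higher: breed at age 1 (244.1614).

244.16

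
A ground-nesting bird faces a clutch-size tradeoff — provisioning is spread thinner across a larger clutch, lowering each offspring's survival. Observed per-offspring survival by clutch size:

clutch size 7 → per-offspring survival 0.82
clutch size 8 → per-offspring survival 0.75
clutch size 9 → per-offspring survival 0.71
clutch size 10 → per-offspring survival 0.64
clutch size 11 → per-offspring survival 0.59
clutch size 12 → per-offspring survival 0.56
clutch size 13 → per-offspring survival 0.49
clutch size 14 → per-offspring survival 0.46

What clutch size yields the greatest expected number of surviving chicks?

Expected surviving chicks = c × s(c):
  c=7: 7 × 0.82 = 5.740
  c=8: 8 × 0.75 = 6.000
  c=9: 9 × 0.71 = 6.390
  c=10: 10 × 0.64 = 6.400
  c=11: 11 × 0.59 = 6.490
  c=12: 12 × 0.56 = 6.720
  c=13: 13 × 0.49 = 6.370
  c=14: 14 × 0.46 = 6.440
Maximum at c = 12 (6.720 surviving chicks).

12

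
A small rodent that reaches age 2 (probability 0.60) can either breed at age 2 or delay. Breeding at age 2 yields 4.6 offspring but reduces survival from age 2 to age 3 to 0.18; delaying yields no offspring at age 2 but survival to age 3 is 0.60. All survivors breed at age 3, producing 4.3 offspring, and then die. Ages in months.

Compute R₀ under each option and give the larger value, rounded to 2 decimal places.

breed at age 2: R₀ = 0.60 × (4.6 + 0.18 × 4.3) = 0.60 × 5.3740 = 3.2244
delay to age 3: R₀ = 0.60 × (0.60 × 4.3) = 0.60 × 2.5800 = 1.5480
Higher: breed at age 2 (3.2244).

3.22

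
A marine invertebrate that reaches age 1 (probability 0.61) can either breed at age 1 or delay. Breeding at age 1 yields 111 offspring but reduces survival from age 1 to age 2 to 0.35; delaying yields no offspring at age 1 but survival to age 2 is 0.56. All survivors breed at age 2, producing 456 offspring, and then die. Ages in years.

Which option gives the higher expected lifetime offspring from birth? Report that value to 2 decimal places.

165.07

breed at age 1: R₀ = 0.61 × (111 + 0.35 × 456) = 0.61 × 270.6000 = 165.0660
delay to age 2: R₀ = 0.61 × (0.56 × 456) = 0.61 × 255.3600 = 155.7696
Higher: breed at age 1 (165.0660).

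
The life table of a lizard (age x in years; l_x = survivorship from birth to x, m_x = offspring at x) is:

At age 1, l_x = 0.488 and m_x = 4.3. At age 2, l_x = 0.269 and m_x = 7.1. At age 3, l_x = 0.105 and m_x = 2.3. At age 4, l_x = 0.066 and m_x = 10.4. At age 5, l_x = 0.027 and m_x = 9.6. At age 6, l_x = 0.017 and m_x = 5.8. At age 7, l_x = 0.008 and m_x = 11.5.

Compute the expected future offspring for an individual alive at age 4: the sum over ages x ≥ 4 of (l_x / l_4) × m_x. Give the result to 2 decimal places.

17.22

l_4 = 0.066. Conditional survival from age 4 to x is l_x / l_4.
  x=4: (0.066/0.066) × 10.4 = 10.4000
  x=5: (0.027/0.066) × 9.6 = 3.9273
  x=6: (0.017/0.066) × 5.8 = 1.4939
  x=7: (0.008/0.066) × 11.5 = 1.3939
Sum = 10.4000 + 3.9273 + 1.4939 + 1.3939 = 17.2152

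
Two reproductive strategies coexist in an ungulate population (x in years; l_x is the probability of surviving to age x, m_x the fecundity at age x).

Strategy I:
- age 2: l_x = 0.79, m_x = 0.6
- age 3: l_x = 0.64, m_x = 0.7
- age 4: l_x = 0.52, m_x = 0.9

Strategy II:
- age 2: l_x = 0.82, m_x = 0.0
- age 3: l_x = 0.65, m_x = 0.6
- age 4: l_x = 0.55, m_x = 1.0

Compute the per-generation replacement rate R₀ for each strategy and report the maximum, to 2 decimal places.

1.39

Strategy I: R₀ = 0.79×0.6 + 0.64×0.7 + 0.52×0.9 = 1.3900
Strategy II: R₀ = 0.82×0.0 + 0.65×0.6 + 0.55×1.0 = 0.9400
Highest R₀: strategy I with 1.3900.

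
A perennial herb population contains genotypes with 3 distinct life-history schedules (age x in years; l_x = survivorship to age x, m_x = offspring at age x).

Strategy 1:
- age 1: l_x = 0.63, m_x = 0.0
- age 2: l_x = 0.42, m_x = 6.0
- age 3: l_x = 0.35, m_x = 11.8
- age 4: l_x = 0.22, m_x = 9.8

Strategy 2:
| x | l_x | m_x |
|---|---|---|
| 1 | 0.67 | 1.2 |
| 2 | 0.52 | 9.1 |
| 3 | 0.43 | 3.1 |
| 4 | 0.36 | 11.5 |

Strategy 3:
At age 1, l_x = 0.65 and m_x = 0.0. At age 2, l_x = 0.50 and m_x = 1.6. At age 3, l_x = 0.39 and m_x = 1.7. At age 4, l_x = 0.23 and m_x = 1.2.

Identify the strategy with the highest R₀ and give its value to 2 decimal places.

11.01

Strategy 1: R₀ = 0.63×0.0 + 0.42×6.0 + 0.35×11.8 + 0.22×9.8 = 8.8060
Strategy 2: R₀ = 0.67×1.2 + 0.52×9.1 + 0.43×3.1 + 0.36×11.5 = 11.0090
Strategy 3: R₀ = 0.65×0.0 + 0.50×1.6 + 0.39×1.7 + 0.23×1.2 = 1.7390
Highest R₀: strategy 2 with 11.0090.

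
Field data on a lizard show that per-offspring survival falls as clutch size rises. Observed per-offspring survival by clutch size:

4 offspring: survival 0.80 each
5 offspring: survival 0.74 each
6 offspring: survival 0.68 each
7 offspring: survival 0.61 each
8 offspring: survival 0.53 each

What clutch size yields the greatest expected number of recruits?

7

Expected recruits = c × s(c):
  c=4: 4 × 0.80 = 3.200
  c=5: 5 × 0.74 = 3.700
  c=6: 6 × 0.68 = 4.080
  c=7: 7 × 0.61 = 4.270
  c=8: 8 × 0.53 = 4.240
Maximum at c = 7 (4.270 recruits).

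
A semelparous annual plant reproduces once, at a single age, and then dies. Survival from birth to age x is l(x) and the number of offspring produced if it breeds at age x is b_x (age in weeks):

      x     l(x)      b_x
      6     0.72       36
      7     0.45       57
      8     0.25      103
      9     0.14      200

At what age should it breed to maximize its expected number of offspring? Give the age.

Expected offspring if breeding at age x = l(x) × b_x:
  age 6: 0.72 × 36 = 25.920
  age 7: 0.45 × 57 = 25.650
  age 8: 0.25 × 103 = 25.750
  age 9: 0.14 × 200 = 28.000
Maximum at age 9 (28.000).

9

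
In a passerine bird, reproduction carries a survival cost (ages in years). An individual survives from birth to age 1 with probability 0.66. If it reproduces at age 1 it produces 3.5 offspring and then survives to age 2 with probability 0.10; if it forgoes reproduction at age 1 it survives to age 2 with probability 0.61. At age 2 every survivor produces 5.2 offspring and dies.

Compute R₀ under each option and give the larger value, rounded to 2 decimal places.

2.65

breed at age 1: R₀ = 0.66 × (3.5 + 0.10 × 5.2) = 0.66 × 4.0200 = 2.6532
delay to age 2: R₀ = 0.66 × (0.61 × 5.2) = 0.66 × 3.1720 = 2.0935
Higher: breed at age 1 (2.6532).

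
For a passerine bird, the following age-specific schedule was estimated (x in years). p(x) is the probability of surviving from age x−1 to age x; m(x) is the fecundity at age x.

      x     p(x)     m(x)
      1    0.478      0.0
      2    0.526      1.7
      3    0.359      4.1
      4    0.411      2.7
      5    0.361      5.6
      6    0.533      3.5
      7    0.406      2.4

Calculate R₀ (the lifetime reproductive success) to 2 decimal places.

Survivorship from birth: l_x = p_1·p_2·…·p_x.
  l_1 = 0.47800
  l_2 = 0.25143
  l_3 = 0.09026
  l_4 = 0.03710
  l_5 = 0.01339
  l_6 = 0.00714
  l_7 = 0.00290
R₀ = Σ l_x m(x):
  age 1: 0.47800 × 0.0 = 0.0000
  age 2: 0.25143 × 1.7 = 0.4274
  age 3: 0.09026 × 4.1 = 0.3701
  age 4: 0.03710 × 2.7 = 0.1002
  age 5: 0.01339 × 5.6 = 0.0750
  age 6: 0.00714 × 3.5 = 0.0250
  age 7: 0.00290 × 2.4 = 0.0070
R₀ = 0.0000 + 0.4274 + 0.3701 + 0.1002 + 0.0750 + 0.0250 + 0.0070 = 1.0046

1.00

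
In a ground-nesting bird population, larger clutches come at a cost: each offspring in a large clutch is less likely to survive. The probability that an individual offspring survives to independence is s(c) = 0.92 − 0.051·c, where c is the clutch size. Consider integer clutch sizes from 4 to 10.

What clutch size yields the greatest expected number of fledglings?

Expected fledglings = c × s(c):
  c=4: 4 × 0.716 = 2.864
  c=5: 5 × 0.665 = 3.325
  c=6: 6 × 0.614 = 3.684
  c=7: 7 × 0.563 = 3.941
  c=8: 8 × 0.512 = 4.096
  c=9: 9 × 0.461 = 4.149
  c=10: 10 × 0.410 = 4.100
Maximum at c = 9 (4.149 fledglings).

9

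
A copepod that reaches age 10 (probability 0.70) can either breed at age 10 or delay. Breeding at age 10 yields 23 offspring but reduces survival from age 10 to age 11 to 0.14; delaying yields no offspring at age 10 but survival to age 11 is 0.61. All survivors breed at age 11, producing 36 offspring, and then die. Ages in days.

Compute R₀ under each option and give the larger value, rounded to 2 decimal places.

19.63

breed at age 10: R₀ = 0.70 × (23 + 0.14 × 36) = 0.70 × 28.0400 = 19.6280
delay to age 11: R₀ = 0.70 × (0.61 × 36) = 0.70 × 21.9600 = 15.3720
Higher: breed at age 10 (19.6280).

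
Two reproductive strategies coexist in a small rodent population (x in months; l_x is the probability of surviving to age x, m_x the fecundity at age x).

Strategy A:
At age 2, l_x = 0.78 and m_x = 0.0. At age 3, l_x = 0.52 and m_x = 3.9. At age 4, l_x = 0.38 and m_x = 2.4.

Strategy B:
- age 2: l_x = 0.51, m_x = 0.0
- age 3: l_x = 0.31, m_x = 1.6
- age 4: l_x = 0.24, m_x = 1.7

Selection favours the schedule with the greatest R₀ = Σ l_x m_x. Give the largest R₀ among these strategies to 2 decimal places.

Strategy A: R₀ = 0.78×0.0 + 0.52×3.9 + 0.38×2.4 = 2.9400
Strategy B: R₀ = 0.51×0.0 + 0.31×1.6 + 0.24×1.7 = 0.9040
Highest R₀: strategy A with 2.9400.

2.94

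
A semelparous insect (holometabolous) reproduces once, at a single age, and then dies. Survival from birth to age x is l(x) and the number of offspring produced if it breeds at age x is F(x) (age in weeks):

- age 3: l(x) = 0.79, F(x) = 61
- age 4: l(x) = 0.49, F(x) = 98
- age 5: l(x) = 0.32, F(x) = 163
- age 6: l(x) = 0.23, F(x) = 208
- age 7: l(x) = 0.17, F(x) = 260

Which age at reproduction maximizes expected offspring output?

5

Expected offspring if breeding at age x = l(x) × F(x):
  age 3: 0.79 × 61 = 48.190
  age 4: 0.49 × 98 = 48.020
  age 5: 0.32 × 163 = 52.160
  age 6: 0.23 × 208 = 47.840
  age 7: 0.17 × 260 = 44.200
Maximum at age 5 (52.160).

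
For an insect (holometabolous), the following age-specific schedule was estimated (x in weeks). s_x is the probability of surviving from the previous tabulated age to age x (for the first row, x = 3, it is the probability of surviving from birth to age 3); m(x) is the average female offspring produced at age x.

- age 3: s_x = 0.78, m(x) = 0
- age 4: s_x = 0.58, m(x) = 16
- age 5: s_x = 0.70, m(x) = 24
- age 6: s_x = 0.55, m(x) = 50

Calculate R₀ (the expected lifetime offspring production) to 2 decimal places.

23.55

Survivorship from birth: l_x = s_3·s_4·…·s_x.
  l_3 = 0.78000
  l_4 = 0.45240
  l_5 = 0.31668
  l_6 = 0.17417
R₀ = Σ l_x m(x):
  age 3: 0.78000 × 0 = 0.0000
  age 4: 0.45240 × 16 = 7.2384
  age 5: 0.31668 × 24 = 7.6003
  age 6: 0.17417 × 50 = 8.7085
R₀ = 0.0000 + 7.2384 + 7.6003 + 8.7085 = 23.5472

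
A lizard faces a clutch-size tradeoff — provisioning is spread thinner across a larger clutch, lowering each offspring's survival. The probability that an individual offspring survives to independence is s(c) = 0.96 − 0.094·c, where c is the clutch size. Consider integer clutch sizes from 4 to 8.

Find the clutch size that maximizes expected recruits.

Expected recruits = c × s(c):
  c=4: 4 × 0.584 = 2.336
  c=5: 5 × 0.490 = 2.450
  c=6: 6 × 0.396 = 2.376
  c=7: 7 × 0.302 = 2.114
  c=8: 8 × 0.208 = 1.664
Maximum at c = 5 (2.450 recruits).

5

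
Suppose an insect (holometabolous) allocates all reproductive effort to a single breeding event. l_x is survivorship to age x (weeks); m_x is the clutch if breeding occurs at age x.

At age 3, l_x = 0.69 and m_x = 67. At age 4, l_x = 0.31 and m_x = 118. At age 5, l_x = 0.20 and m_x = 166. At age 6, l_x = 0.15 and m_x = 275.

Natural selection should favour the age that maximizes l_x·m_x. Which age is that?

3

Expected offspring if breeding at age x = l_x × m_x:
  age 3: 0.69 × 67 = 46.230
  age 4: 0.31 × 118 = 36.580
  age 5: 0.20 × 166 = 33.200
  age 6: 0.15 × 275 = 41.250
Maximum at age 3 (46.230).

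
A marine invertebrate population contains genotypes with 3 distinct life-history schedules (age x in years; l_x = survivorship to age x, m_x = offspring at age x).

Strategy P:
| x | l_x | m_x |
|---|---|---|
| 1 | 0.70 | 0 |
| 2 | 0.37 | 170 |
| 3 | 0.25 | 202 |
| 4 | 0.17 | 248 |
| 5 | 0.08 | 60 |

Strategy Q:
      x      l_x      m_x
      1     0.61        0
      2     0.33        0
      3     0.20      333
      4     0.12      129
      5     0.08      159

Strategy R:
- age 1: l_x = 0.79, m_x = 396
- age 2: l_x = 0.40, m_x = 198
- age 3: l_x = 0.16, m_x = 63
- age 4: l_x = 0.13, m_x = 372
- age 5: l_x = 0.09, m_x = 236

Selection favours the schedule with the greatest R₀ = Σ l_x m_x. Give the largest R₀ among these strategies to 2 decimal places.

Strategy P: R₀ = 0.70×0 + 0.37×170 + 0.25×202 + 0.17×248 + 0.08×60 = 160.3600
Strategy Q: R₀ = 0.61×0 + 0.33×0 + 0.20×333 + 0.12×129 + 0.08×159 = 94.8000
Strategy R: R₀ = 0.79×396 + 0.40×198 + 0.16×63 + 0.13×372 + 0.09×236 = 471.7200
Highest R₀: strategy R with 471.7200.

471.72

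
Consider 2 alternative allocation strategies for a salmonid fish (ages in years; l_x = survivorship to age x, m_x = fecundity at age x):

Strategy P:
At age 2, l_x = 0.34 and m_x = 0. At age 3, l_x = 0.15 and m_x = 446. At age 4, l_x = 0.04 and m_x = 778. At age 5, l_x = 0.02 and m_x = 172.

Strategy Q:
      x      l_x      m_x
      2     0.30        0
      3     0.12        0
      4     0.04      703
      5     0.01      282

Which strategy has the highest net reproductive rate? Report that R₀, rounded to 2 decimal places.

101.46

Strategy P: R₀ = 0.34×0 + 0.15×446 + 0.04×778 + 0.02×172 = 101.4600
Strategy Q: R₀ = 0.30×0 + 0.12×0 + 0.04×703 + 0.01×282 = 30.9400
Highest R₀: strategy P with 101.4600.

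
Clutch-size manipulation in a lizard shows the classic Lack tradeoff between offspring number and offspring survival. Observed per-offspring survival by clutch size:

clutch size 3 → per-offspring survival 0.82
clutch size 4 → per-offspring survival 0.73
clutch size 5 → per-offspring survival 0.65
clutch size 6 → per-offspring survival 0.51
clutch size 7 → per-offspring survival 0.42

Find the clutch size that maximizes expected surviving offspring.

Expected surviving offspring = c × s(c):
  c=3: 3 × 0.82 = 2.460
  c=4: 4 × 0.73 = 2.920
  c=5: 5 × 0.65 = 3.250
  c=6: 6 × 0.51 = 3.060
  c=7: 7 × 0.42 = 2.940
Maximum at c = 5 (3.250 surviving offspring).

5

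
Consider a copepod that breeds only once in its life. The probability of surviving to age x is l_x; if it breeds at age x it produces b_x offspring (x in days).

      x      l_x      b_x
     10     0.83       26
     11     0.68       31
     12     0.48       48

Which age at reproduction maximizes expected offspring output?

Expected offspring if breeding at age x = l_x × b_x:
  age 10: 0.83 × 26 = 21.580
  age 11: 0.68 × 31 = 21.080
  age 12: 0.48 × 48 = 23.040
Maximum at age 12 (23.040).

12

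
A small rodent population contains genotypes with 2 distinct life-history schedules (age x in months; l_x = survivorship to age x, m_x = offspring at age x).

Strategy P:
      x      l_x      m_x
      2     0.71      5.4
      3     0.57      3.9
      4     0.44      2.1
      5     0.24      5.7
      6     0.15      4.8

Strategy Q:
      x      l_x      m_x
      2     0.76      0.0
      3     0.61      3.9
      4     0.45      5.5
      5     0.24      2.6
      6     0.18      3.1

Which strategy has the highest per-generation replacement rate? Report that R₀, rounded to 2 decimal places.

Strategy P: R₀ = 0.71×5.4 + 0.57×3.9 + 0.44×2.1 + 0.24×5.7 + 0.15×4.8 = 9.0690
Strategy Q: R₀ = 0.76×0.0 + 0.61×3.9 + 0.45×5.5 + 0.24×2.6 + 0.18×3.1 = 6.0360
Highest R₀: strategy P with 9.0690.

9.07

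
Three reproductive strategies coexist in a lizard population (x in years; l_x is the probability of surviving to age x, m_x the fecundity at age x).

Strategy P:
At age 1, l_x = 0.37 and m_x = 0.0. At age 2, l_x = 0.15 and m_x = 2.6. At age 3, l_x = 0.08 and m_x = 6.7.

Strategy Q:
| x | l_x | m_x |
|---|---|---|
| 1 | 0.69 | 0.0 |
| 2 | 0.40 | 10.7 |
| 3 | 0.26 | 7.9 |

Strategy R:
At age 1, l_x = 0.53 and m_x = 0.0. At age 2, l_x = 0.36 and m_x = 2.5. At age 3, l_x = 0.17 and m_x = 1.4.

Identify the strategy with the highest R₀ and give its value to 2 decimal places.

Strategy P: R₀ = 0.37×0.0 + 0.15×2.6 + 0.08×6.7 = 0.9260
Strategy Q: R₀ = 0.69×0.0 + 0.40×10.7 + 0.26×7.9 = 6.3340
Strategy R: R₀ = 0.53×0.0 + 0.36×2.5 + 0.17×1.4 = 1.1380
Highest R₀: strategy Q with 6.3340.

6.33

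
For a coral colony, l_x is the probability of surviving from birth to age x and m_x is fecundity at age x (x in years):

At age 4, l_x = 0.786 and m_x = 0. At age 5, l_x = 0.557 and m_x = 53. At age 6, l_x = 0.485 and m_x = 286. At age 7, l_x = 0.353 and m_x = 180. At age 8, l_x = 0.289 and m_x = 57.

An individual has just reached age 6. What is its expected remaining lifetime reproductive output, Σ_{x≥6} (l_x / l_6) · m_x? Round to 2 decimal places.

l_6 = 0.485. Conditional survival from age 6 to x is l_x / l_6.
  x=6: (0.485/0.485) × 286 = 286.0000
  x=7: (0.353/0.485) × 180 = 131.0103
  x=8: (0.289/0.485) × 57 = 33.9649
Sum = 286.0000 + 131.0103 + 33.9649 = 450.9753

450.98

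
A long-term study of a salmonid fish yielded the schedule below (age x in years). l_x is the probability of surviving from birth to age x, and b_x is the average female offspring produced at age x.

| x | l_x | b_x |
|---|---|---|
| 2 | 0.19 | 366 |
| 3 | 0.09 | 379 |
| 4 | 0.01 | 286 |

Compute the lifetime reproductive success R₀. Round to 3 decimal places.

106.510

R₀ = Σ l_x b_x:
  age 2: 0.19 × 366 = 69.5400
  age 3: 0.09 × 379 = 34.1100
  age 4: 0.01 × 286 = 2.8600
R₀ = 69.5400 + 34.1100 + 2.8600 = 106.5100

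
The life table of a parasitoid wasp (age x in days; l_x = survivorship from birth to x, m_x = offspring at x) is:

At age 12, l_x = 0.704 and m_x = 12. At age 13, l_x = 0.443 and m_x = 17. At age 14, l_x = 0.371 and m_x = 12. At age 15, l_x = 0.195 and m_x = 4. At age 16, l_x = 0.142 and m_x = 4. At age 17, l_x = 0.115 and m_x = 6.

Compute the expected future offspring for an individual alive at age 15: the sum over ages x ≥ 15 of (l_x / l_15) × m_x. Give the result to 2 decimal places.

10.45

l_15 = 0.195. Conditional survival from age 15 to x is l_x / l_15.
  x=15: (0.195/0.195) × 4 = 4.0000
  x=16: (0.142/0.195) × 4 = 2.9128
  x=17: (0.115/0.195) × 6 = 3.5385
Sum = 4.0000 + 2.9128 + 3.5385 = 10.4513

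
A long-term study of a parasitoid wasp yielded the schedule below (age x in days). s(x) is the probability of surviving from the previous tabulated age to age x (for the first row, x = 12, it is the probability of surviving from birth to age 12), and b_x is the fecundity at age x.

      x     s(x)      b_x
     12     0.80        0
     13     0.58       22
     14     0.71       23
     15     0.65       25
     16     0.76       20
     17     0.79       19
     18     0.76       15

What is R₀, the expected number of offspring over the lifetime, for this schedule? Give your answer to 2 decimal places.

30.30

Survivorship from birth: l_x = s_12·s_13·…·s_x.
  l_12 = 0.80000
  l_13 = 0.46400
  l_14 = 0.32944
  l_15 = 0.21414
  l_16 = 0.16274
  l_17 = 0.12857
  l_18 = 0.09771
R₀ = Σ l_x b_x:
  age 12: 0.80000 × 0 = 0.0000
  age 13: 0.46400 × 22 = 10.2080
  age 14: 0.32944 × 23 = 7.5771
  age 15: 0.21414 × 25 = 5.3535
  age 16: 0.16274 × 20 = 3.2548
  age 17: 0.12857 × 19 = 2.4428
  age 18: 0.09771 × 15 = 1.4657
R₀ = 0.0000 + 10.2080 + 7.5771 + 5.3535 + 3.2548 + 2.4428 + 1.4657 = 30.3019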